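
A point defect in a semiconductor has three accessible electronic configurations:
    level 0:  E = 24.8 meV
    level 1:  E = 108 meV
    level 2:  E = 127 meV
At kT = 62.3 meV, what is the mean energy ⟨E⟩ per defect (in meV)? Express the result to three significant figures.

53.4 meV

Eᵢ/kT = 0.39807, 1.7335, 2.0385.
Z = Σ e^(−Eᵢ/kT) = e^(−0.39807) + e^(−1.7335) + e^(−2.0385) = 0.67162 + 0.17666 + 0.13022 = 0.97850.
⟨E⟩ = Σ Eᵢ e^(−Eᵢ/kT) / Z = (24.8·0.67162 + 108·0.17666 + 127·0.13022) / 0.97850 = 53.4 meV.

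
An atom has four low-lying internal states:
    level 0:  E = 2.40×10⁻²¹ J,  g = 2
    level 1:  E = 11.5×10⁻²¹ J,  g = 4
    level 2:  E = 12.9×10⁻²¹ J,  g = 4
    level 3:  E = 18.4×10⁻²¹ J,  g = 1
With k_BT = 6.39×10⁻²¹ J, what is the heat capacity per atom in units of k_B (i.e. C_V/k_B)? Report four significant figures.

Eᵢ/kT = 0.375587, 1.79969, 2.01878, 2.87950.
Z = Σ gᵢe^(−Eᵢ/kT) = 2·e^(−0.375587) + 4·e^(−1.79969) + 4·e^(−2.01878) + 1·e^(−2.87950) = 1.37377 + 0.661401 + 0.531270 + 0.0561628 = 2.62260.
⟨E⟩ = 7.16462, ⟨E²⟩ = 77.3303.
C_V/k_B = (⟨E²⟩ − ⟨E⟩²)/(kT)² = (77.3303 − 51.3318)/40.8321 = 0.6367.

0.6367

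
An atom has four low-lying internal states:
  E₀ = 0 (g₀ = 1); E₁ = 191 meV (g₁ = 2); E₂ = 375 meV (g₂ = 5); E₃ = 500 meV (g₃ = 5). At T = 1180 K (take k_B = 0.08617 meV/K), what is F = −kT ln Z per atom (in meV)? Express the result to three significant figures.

k_BT = 0.08617 × 1180 K = 101.68 meV.
Eᵢ/kT = 0, 1.8784, 3.6880, 4.9174.
Z = Σ gᵢe^(−Eᵢ/kT) = 1·e^(−0) + 2·e^(−1.8784) + 5·e^(−3.6880) + 5·e^(−4.9174) = 1.0000 + 0.30567 + 0.12511 + 0.036591 = 1.4674.
F = −kT ln Z = −101.68 × ln(1.4674) = −101.68 × 0.38349 = -39.0 meV.

-39.0 meV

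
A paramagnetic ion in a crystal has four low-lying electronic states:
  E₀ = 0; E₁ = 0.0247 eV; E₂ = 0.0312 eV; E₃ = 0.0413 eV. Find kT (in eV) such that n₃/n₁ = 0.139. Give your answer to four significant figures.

n₃/n₁ = exp[−(E₃−E₁)/kT] = 0.139.
⇒ (E₃−E₁)/kT = ln(1/0.139) = ln(7.19424) = 1.97328.
kT = 0.0166 eV / 1.97328 = 0.008412 eV.

0.008412 eV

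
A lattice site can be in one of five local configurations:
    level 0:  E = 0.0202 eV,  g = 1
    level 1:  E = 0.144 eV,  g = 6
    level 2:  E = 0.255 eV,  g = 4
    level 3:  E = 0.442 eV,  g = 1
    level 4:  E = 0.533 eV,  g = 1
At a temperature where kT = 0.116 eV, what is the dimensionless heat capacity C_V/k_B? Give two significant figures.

0.52

Eᵢ/kT = 0.1741, 1.241, 2.198, 3.810, 4.595.
Z = Σ gᵢe^(−Eᵢ/kT) = 1·e^(−0.1741) + 6·e^(−1.241) + 4·e^(−2.198) + 1·e^(−3.810) + 1·e^(−4.595) = 0.8402 + 1.735 + 0.4441 + 0.02215 + 0.01010 = 3.052.
⟨E⟩ = 0.1295 eV, ⟨E²⟩ = 0.02372 eV².
C_V/k_B = (⟨E²⟩ − ⟨E⟩²)/(kT)² = (0.02372 − 0.01677)/0.01346 = 0.52.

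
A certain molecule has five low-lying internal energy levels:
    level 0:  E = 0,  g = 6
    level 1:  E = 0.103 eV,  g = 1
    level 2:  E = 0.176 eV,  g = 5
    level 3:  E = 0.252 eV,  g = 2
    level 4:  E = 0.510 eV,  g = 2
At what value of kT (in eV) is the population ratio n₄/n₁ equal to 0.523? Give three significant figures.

0.303 eV

n₄/n₁ = (g₄/g₁) exp[−(E₄−E₁)/kT] = 0.523.
⇒ (E₄−E₁)/kT = ln((2/1)/0.523) = ln(3.8241) = 1.3413.
kT = 0.407 eV / 1.3413 = 0.303 eV.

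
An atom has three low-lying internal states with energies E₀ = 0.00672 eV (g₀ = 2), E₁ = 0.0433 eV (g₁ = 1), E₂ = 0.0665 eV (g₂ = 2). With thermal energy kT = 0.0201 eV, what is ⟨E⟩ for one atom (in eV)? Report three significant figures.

Eᵢ/kT = 0.33433, 2.1542, 3.3085.
Z = Σ gᵢe^(−Eᵢ/kT) = 2·e^(−0.33433) + 1·e^(−2.1542) + 2·e^(−3.3085) = 1.4316 + 0.11600 + 0.073142 = 1.6207.
⟨E⟩ = Σ Eᵢ gᵢe^(−Eᵢ/kT) / Z = (0.00672·1.4316 + 0.0433·0.11600 + 0.0665·0.073142) / 1.6207 = 0.0120 eV.

0.0120 eV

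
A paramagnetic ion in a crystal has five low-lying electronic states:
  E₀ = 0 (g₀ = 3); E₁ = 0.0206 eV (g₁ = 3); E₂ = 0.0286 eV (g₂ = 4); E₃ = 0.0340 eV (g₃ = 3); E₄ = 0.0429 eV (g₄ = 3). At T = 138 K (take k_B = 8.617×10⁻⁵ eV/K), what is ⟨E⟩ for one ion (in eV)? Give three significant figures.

0.00738 eV

k_BT = 8.617×10⁻⁵ × 138 K = 0.011891 eV.
Eᵢ/kT = 0, 1.7324, 2.4052, 2.8593, 3.6078.
Z = Σ gᵢe^(−Eᵢ/kT) = 3·e^(−0) + 3·e^(−1.7324) + 4·e^(−2.4052) + 3·e^(−2.8593) + 3·e^(−3.6078) = 3.0000 + 0.53058 + 0.36099 + 0.17193 + 0.081334 = 4.1448.
⟨E⟩ = Σ Eᵢ gᵢe^(−Eᵢ/kT) / Z = (0·3.0000 + 0.0206·0.53058 + 0.0286·0.36099 + 0.0340·0.17193 + 0.0429·0.081334) / 4.1448 = 0.00738 eV.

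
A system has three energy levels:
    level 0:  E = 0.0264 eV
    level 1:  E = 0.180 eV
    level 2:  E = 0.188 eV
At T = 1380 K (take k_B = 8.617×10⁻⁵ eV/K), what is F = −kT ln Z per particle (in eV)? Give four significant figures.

-0.02431 eV

k_BT = 8.617×10⁻⁵ × 1380 K = 0.118915 eV.
Eᵢ/kT = 0.222007, 1.51369, 1.58096.
Z = Σ e^(−Eᵢ/kT) = e^(−0.222007) + e^(−1.51369) + e^(−1.58096) = 0.800910 + 0.220096 + 0.205777 = 1.22678.
F = −kT ln Z = −0.118915 × ln(1.22678) = −0.118915 × 0.204393 = -0.02431 eV.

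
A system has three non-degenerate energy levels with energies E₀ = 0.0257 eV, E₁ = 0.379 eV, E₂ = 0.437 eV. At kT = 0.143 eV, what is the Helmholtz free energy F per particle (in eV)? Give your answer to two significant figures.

Eᵢ/kT = 0.1797, 2.650, 3.056.
Z = Σ e^(−Eᵢ/kT) = e^(−0.1797) + e^(−2.650) + e^(−3.056) = 0.8355 + 0.07065 + 0.04708 = 0.9532.
F = −kT ln Z = −0.143 × ln(0.9532) = −0.143 × -0.04793 = 0.0069 eV.

0.0069 eV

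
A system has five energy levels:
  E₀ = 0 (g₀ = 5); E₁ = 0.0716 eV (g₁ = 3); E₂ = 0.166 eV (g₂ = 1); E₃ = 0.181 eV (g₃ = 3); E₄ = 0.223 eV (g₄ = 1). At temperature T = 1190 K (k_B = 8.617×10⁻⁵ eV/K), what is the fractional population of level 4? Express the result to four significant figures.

0.01553

k_BT = 8.617×10⁻⁵ × 1190 K = 0.102542 eV.
Eᵢ/kT = 0, 0.698250, 1.61885, 1.76513, 2.17472.
Z = Σ gᵢe^(−Eᵢ/kT) = 5·e^(−0) + 3·e^(−0.698250) + 1·e^(−1.61885) + 3·e^(−1.76513) + 1·e^(−2.17472) = 5.00000 + 1.49237 + 0.198126 + 0.513494 + 0.113640 = 7.31763.
P₄ = g₄ e^(−E₄/kT) / Z = 0.113640/7.31763 = 0.01553.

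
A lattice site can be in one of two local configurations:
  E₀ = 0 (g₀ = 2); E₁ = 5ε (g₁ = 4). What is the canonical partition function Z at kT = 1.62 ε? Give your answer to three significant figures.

Z = 2.18

Eᵢ/kT = 0, 3.0864.
Z = Σ gᵢe^(−Eᵢ/kT) = 2·e^(−0) + 4·e^(−3.0864) = 2.0000 + 0.18266 = 2.1827.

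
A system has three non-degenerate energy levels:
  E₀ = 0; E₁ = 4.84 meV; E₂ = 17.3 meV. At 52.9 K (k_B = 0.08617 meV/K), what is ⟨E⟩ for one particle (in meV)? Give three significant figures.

k_BT = 0.08617 × 52.9 K = 4.5584 meV.
Eᵢ/kT = 0, 1.0618, 3.7952.
Z = Σ e^(−Eᵢ/kT) = e^(−0) + e^(−1.0618) + e^(−3.7952) = 1.0000 + 0.34583 + 0.022478 = 1.3683.
⟨E⟩ = Σ Eᵢ e^(−Eᵢ/kT) / Z = (0·1.0000 + 4.84·0.34583 + 17.3·0.022478) / 1.3683 = 1.51 meV.

1.51 meV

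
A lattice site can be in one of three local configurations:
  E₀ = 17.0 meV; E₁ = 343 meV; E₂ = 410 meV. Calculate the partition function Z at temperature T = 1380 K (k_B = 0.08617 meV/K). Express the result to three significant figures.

Z = 0.954

k_BT = 0.08617 × 1380 K = 118.91 meV.
Eᵢ/kT = 0.14297, 2.8845, 3.4480.
Z = Σ e^(−Eᵢ/kT) = e^(−0.14297) + e^(−2.8845) + e^(−3.4480) = 0.86678 + 0.055883 + 0.031809 = 0.95447.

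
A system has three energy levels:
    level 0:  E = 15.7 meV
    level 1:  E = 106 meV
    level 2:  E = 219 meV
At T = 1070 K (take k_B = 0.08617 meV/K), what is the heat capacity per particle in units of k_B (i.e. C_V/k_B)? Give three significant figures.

k_BT = 0.08617 × 1070 K = 92.202 meV.
Eᵢ/kT = 0.17028, 1.1496, 2.3752.
Z = Σ e^(−Eᵢ/kT) = e^(−0.17028) + e^(−1.1496) + e^(−2.3752) = 0.84343 + 0.31676 + 0.092996 = 1.2532.
⟨E⟩ = 53.610 meV, ⟨E²⟩ = 6564.9 meV².
C_V/k_B = (⟨E²⟩ − ⟨E⟩²)/(kT)² = (6564.9 − 2874.0)/8501.2 = 0.434.

0.434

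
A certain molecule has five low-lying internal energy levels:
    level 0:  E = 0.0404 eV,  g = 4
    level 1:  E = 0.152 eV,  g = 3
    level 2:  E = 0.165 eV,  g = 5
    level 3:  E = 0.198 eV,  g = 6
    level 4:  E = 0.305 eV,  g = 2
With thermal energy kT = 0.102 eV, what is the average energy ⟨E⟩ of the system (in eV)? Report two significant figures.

Eᵢ/kT = 0.3961, 1.490, 1.618, 1.941, 2.990.
Z = Σ gᵢe^(−Eᵢ/kT) = 4·e^(−0.3961) + 3·e^(−1.490) + 5·e^(−1.618) + 6·e^(−1.941) + 2·e^(−2.990) = 2.692 + 0.6761 + 0.9915 + 0.8614 + 0.1006 = 5.322.
⟨E⟩ = Σ Eᵢ gᵢe^(−Eᵢ/kT) / Z = (0.0404·2.692 + 0.152·0.6761 + 0.165·0.9915 + 0.198·0.8614 + 0.305·0.1006) / 5.322 = 0.11 eV.

0.11 eV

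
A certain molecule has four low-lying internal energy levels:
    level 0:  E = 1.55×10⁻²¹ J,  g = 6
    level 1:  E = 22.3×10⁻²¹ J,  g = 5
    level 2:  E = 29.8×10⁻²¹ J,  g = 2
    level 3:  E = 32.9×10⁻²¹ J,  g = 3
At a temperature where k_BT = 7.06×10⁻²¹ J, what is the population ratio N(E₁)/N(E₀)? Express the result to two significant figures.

0.044

n₁/n₀ = (g₁/g₀) exp[−(E₁−E₀)/kT] = (5/6) × exp(−(20.75 ×10⁻²¹ J)/(7.06 ×10⁻²¹ J)) = (5/6) × exp(-2.939) = 0.044.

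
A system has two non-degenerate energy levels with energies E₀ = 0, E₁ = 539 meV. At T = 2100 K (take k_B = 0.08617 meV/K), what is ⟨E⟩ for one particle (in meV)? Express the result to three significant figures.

26.1 meV

k_BT = 0.08617 × 2100 K = 180.96 meV.
Eᵢ/kT = 0, 2.9786.
Z = Σ e^(−Eᵢ/kT) = e^(−0) + e^(−2.9786) = 1.0000 + 0.050864 = 1.0509.
⟨E⟩ = Σ Eᵢ e^(−Eᵢ/kT) / Z = (0·1.0000 + 539·0.050864) / 1.0509 = 26.1 meV.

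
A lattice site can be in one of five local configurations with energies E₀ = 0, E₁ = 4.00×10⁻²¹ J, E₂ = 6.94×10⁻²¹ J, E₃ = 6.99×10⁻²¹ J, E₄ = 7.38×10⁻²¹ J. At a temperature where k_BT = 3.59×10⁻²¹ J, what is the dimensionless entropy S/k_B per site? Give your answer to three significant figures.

Eᵢ/kT = 0, 1.1142, 1.9331, 1.9471, 2.0557.
Z = Σ e^(−Eᵢ/kT) = e^(−0) + e^(−1.1142) + e^(−1.9331) + e^(−1.9471) + e^(−2.0557) = 1.0000 + 0.32818 + 0.14470 + 0.14269 + 0.12800 = 1.7436.
⟨E⟩ = Σ EᵢPᵢ = 2.4426 ×10⁻²¹ J.
S/k_B = ln Z + ⟨E⟩/kT = ln(1.7436) + 2.4426/3.59 = 0.55595 + 0.68039 = 1.24.

1.24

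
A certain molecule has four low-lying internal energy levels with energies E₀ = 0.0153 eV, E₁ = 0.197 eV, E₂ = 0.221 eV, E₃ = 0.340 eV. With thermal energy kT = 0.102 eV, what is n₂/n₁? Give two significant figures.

0.79

n₂/n₁ = exp[−(E₂−E₁)/kT] = exp(−(0.024 eV)/(0.102 eV)) = exp(-0.2353) = 0.79.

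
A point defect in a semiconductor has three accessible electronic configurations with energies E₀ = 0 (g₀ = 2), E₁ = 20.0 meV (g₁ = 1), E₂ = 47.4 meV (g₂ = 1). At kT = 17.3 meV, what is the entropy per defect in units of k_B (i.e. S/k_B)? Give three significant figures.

1.09

Eᵢ/kT = 0, 1.1561, 2.7399.
Z = Σ gᵢe^(−Eᵢ/kT) = 2·e^(−0) + 1·e^(−1.1561) + 1·e^(−2.7399) = 2.0000 + 0.31471 + 0.064577 = 2.3793.
⟨E⟩ = Σ EᵢPᵢ = 3.9319 meV.
S/k_B = ln Z + ⟨E⟩/kT = ln(2.3793) + 3.9319/17.3 = 0.86681 + 0.22728 = 1.09.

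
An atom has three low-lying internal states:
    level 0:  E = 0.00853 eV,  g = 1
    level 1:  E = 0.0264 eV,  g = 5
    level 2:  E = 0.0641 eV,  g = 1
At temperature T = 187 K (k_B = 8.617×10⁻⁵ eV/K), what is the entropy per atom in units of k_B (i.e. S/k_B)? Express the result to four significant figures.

1.709

k_BT = 8.617×10⁻⁵ × 187 K = 0.0161138 eV.
Eᵢ/kT = 0.529360, 1.63835, 3.97796.
Z = Σ gᵢe^(−Eᵢ/kT) = 1·e^(−0.529360) + 5·e^(−1.63835) + 1·e^(−3.97796) = 0.588982 + 0.971502 + 0.0187238 = 1.57921.
⟨E⟩ = Σ EᵢPᵢ = 0.0201822 eV.
S/k_B = ln Z + ⟨E⟩/kT = ln(1.57921) + 0.0201822/0.0161138 = 0.456925 + 1.25248 = 1.709.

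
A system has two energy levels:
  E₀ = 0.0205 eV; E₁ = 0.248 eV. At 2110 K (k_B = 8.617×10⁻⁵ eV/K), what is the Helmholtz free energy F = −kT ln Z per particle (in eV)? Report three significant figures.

k_BT = 8.617×10⁻⁵ × 2110 K = 0.18182 eV.
Eᵢ/kT = 0.11275, 1.3640.
Z = Σ e^(−Eᵢ/kT) = e^(−0.11275) + e^(−1.3640) = 0.89337 + 0.25564 = 1.1490.
F = −kT ln Z = −0.18182 × ln(1.1490) = −0.18182 × 0.13889 = -0.0253 eV.

-0.0253 eV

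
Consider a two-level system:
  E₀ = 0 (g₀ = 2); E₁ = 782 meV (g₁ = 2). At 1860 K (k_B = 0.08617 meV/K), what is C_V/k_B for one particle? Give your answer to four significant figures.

0.1783

k_BT = 0.08617 × 1860 K = 160.276 meV.
Eᵢ/kT = 0, 4.87908.
Z = Σ gᵢe^(−Eᵢ/kT) = 2·e^(−0) + 2·e^(−4.87908) = 2.00000 + 0.0152080 = 2.01521.
⟨E⟩ = 5.90145 meV, ⟨E²⟩ = 4614.93 meV².
C_V/k_B = (⟨E²⟩ − ⟨E⟩²)/(kT)² = (4614.93 − 34.8271)/25688.4 = 0.1783.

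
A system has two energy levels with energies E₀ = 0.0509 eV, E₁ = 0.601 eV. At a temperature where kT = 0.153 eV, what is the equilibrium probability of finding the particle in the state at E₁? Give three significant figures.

0.0267

Eᵢ/kT = 0.33268, 3.9281.
Z = Σ e^(−Eᵢ/kT) = e^(−0.33268) + e^(−3.9281) = 0.71700 + 0.019681 = 0.73668.
P₁ = e^(−E₁/kT) / Z = 0.019681/0.73668 = 0.0267.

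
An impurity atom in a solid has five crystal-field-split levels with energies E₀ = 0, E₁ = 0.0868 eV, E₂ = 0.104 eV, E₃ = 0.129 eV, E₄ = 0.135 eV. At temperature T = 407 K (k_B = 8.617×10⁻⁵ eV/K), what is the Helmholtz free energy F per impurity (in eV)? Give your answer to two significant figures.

k_BT = 8.617×10⁻⁵ × 407 K = 0.03507 eV.
Eᵢ/kT = 0, 2.475, 2.965, 3.678, 3.849.
Z = Σ e^(−Eᵢ/kT) = e^(−0) + e^(−2.475) + e^(−2.965) + e^(−3.678) + e^(−3.849) = 1.000 + 0.08416 + 0.05156 + 0.02527 + 0.02130 = 1.182.
F = −kT ln Z = −0.03507 × ln(1.182) = −0.03507 × 0.1672 = -0.0059 eV.

-0.0059 eV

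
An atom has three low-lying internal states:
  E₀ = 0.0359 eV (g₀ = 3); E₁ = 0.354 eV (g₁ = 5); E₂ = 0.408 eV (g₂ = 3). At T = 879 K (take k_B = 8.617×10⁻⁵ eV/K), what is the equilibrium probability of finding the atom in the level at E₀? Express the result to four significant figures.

0.9687

k_BT = 8.617×10⁻⁵ × 879 K = 0.0757434 eV.
Eᵢ/kT = 0.473969, 4.67367, 5.38661.
Z = Σ gᵢe^(−Eᵢ/kT) = 3·e^(−0.473969) + 5·e^(−4.67367) + 3·e^(−5.38661) = 1.86758 + 0.0466897 + 0.0137324 = 1.92800.
P₀ = g₀ e^(−E₀/kT) / Z = 1.86758/1.92800 = 0.9687.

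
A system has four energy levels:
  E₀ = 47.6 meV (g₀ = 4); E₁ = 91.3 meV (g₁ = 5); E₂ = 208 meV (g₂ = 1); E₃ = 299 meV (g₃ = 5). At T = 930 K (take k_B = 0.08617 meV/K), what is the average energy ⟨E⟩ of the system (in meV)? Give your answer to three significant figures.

k_BT = 0.08617 × 930 K = 80.138 meV.
Eᵢ/kT = 0.59398, 1.1393, 2.5955, 3.7311.
Z = Σ gᵢe^(−Eᵢ/kT) = 4·e^(−0.59398) + 5·e^(−1.1393) + 1·e^(−2.5955) + 5·e^(−3.7311) = 2.2085 + 1.6002 + 0.074609 + 0.11983 = 4.0031.
⟨E⟩ = Σ Eᵢ gᵢe^(−Eᵢ/kT) / Z = (47.6·2.2085 + 91.3·1.6002 + 208·0.074609 + 299·0.11983) / 4.0031 = 75.6 meV.

75.6 meV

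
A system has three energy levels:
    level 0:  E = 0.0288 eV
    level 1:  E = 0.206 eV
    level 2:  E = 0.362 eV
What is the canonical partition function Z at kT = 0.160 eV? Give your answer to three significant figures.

Z = 1.22

Eᵢ/kT = 0.18000, 1.2875, 2.2625.
Z = Σ e^(−Eᵢ/kT) = e^(−0.18000) + e^(−1.2875) + e^(−2.2625) = 0.83527 + 0.27596 + 0.10409 = 1.2153.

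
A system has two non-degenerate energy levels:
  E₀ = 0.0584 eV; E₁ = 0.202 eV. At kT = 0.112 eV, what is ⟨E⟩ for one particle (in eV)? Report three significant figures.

0.0896 eV

Eᵢ/kT = 0.52143, 1.8036.
Z = Σ e^(−Eᵢ/kT) = e^(−0.52143) + e^(−1.8036) = 0.59367 + 0.16470 = 0.75837.
⟨E⟩ = Σ Eᵢ e^(−Eᵢ/kT) / Z = (0.0584·0.59367 + 0.202·0.16470) / 0.75837 = 0.0896 eV.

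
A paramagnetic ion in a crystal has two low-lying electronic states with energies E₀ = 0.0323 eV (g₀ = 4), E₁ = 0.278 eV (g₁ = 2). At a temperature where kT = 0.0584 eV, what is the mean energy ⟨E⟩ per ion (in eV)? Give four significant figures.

0.03412 eV

Eᵢ/kT = 0.553082, 4.76027.
Z = Σ gᵢe^(−Eᵢ/kT) = 4·e^(−0.553082) + 2·e^(−4.76027) = 2.30070 + 0.0171266 = 2.31783.
⟨E⟩ = Σ Eᵢ gᵢe^(−Eᵢ/kT) / Z = (0.0323·2.30070 + 0.278·0.0171266) / 2.31783 = 0.03412 eV.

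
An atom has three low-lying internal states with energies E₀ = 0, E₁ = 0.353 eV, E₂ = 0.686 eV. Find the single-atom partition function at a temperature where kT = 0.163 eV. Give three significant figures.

Z = 1.13

Eᵢ/kT = 0, 2.1656, 4.2086.
Z = Σ e^(−Eᵢ/kT) = e^(−0) + e^(−2.1656) + e^(−4.2086) = 1.0000 + 0.11468 + 0.014867 = 1.1295.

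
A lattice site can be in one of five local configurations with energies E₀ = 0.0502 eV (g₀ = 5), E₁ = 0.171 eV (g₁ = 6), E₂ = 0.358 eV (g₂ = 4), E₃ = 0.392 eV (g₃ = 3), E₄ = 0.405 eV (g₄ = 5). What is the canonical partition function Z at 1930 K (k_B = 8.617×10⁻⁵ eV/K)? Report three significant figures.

Z = 7.03

k_BT = 8.617×10⁻⁵ × 1930 K = 0.16631 eV.
Eᵢ/kT = 0.30185, 1.0282, 2.1526, 2.3570, 2.4352.
Z = Σ gᵢe^(−Eᵢ/kT) = 5·e^(−0.30185) + 6·e^(−1.0282) + 4·e^(−2.1526) + 3·e^(−2.3570) + 5·e^(−2.4352) = 3.6972 + 2.1459 + 0.46473 + 0.28411 + 0.43790 = 7.0298.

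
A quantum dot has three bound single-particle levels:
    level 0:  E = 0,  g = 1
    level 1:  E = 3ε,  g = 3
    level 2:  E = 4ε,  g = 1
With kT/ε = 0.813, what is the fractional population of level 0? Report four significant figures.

0.9240

Eᵢ/kT = 0, 3.69004, 4.92005.
Z = Σ gᵢe^(−Eᵢ/kT) = 1·e^(−0) + 3·e^(−3.69004) + 1·e^(−4.92005) = 1.00000 + 0.0749130 + 0.00729877 = 1.08221.
P₀ = g₀ e^(−E₀/kT) / Z = 1.00000/1.08221 = 0.9240.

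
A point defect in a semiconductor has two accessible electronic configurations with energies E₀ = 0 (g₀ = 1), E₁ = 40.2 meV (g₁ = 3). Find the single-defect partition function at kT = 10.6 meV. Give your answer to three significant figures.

Eᵢ/kT = 0, 3.7925.
Z = Σ gᵢe^(−Eᵢ/kT) = 1·e^(−0) + 3·e^(−3.7925) = 1.0000 + 0.067618 = 1.0676.

Z = 1.07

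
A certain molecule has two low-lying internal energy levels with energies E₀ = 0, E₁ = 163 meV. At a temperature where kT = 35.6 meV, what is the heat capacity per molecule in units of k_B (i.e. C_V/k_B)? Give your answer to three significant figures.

0.211

Eᵢ/kT = 0, 4.5787.
Z = Σ e^(−Eᵢ/kT) = e^(−0) + e^(−4.5787) = 1.0000 + 0.010268 = 1.0103.
⟨E⟩ = 1.6566 meV, ⟨E²⟩ = 270.03 meV².
C_V/k_B = (⟨E²⟩ − ⟨E⟩²)/(kT)² = (270.03 − 2.7443)/1267.4 = 0.211.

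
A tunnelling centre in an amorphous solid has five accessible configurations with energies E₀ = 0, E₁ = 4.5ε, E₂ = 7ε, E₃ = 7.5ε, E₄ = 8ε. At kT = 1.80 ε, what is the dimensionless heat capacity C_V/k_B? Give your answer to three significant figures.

Eᵢ/kT = 0, 2.5000, 3.8889, 4.1667, 4.4444.
Z = Σ e^(−Eᵢ/kT) = e^(−0) + e^(−2.5000) + e^(−3.8889) + e^(−4.1667) + e^(−4.4444) = 1.0000 + 0.082085 + 0.020468 + 0.015503 + 0.011744 = 1.1298.
⟨E⟩ = 0.63983 ε, ⟨E²⟩ = 3.7961 ε².
C_V/k_B = (⟨E²⟩ − ⟨E⟩²)/(kT)² = (3.7961 − 0.40938)/3.2400 = 1.05.

1.05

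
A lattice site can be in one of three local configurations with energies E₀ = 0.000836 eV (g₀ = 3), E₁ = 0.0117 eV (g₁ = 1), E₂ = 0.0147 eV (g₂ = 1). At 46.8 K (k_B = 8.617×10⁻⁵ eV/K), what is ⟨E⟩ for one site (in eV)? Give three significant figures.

k_BT = 8.617×10⁻⁵ × 46.8 K = 0.0040328 eV.
Eᵢ/kT = 0.20730, 2.9012, 3.6451.
Z = Σ gᵢe^(−Eᵢ/kT) = 3·e^(−0.20730) + 1·e^(−2.9012) + 1·e^(−3.6451) = 2.4383 + 0.054957 + 0.026119 = 2.5194.
⟨E⟩ = Σ Eᵢ gᵢe^(−Eᵢ/kT) / Z = (0.000836·2.4383 + 0.0117·0.054957 + 0.0147·0.026119) / 2.5194 = 0.00122 eV.

0.00122 eV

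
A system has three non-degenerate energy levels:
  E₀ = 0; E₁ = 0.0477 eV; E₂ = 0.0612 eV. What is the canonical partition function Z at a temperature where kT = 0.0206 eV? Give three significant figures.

Eᵢ/kT = 0, 2.3155, 2.9709.
Z = Σ e^(−Eᵢ/kT) = e^(−0) + e^(−2.3155) + e^(−2.9709) = 1.0000 + 0.098717 + 0.051257 = 1.1500.

Z = 1.15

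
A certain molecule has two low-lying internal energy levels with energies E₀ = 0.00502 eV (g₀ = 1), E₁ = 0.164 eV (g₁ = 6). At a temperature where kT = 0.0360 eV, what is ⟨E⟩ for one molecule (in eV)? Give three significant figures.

0.0158 eV

Eᵢ/kT = 0.13944, 4.5556.
Z = Σ gᵢe^(−Eᵢ/kT) = 1·e^(−0.13944) + 6·e^(−4.5556) = 0.86985 + 0.063049 = 0.93290.
⟨E⟩ = Σ Eᵢ gᵢe^(−Eᵢ/kT) / Z = (0.00502·0.86985 + 0.164·0.063049) / 0.93290 = 0.0158 eV.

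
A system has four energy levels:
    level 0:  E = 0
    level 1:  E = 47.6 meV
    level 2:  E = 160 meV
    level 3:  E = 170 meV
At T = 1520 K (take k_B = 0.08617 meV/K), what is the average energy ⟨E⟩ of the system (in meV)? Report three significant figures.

k_BT = 0.08617 × 1520 K = 130.98 meV.
Eᵢ/kT = 0, 0.36341, 1.2216, 1.2979.
Z = Σ e^(−Eᵢ/kT) = e^(−0) + e^(−0.36341) + e^(−1.2216) + e^(−1.2979) = 1.0000 + 0.69530 + 0.29476 + 0.27310 = 2.2632.
⟨E⟩ = Σ Eᵢ e^(−Eᵢ/kT) / Z = (0·1.0000 + 47.6·0.69530 + 160·0.29476 + 170·0.27310) / 2.2632 = 56.0 meV.

56.0 meV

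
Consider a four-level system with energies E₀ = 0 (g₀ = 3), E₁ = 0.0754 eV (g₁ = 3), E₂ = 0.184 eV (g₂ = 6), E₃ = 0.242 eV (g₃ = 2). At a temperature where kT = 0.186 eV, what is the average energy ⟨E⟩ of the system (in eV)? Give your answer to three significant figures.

0.0891 eV

Eᵢ/kT = 0, 0.40538, 0.98925, 1.3011.
Z = Σ gᵢe^(−Eᵢ/kT) = 3·e^(−0) + 3·e^(−0.40538) + 6·e^(−0.98925) + 2·e^(−1.3011) = 3.0000 + 2.0002 + 2.2311 + 0.54446 = 7.7758.
⟨E⟩ = Σ Eᵢ gᵢe^(−Eᵢ/kT) / Z = (0·3.0000 + 0.0754·2.0002 + 0.184·2.2311 + 0.242·0.54446) / 7.7758 = 0.0891 eV.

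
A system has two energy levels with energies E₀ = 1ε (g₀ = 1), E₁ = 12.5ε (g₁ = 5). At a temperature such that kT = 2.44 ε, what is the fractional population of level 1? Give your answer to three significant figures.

0.0430

Eᵢ/kT = 0.40984, 5.1230.
Z = Σ gᵢe^(−Eᵢ/kT) = 1·e^(−0.40984) + 5·e^(−5.1230) = 0.66376 + 0.029791 = 0.69355.
P₁ = g₁ e^(−E₁/kT) / Z = 0.029791/0.69355 = 0.0430.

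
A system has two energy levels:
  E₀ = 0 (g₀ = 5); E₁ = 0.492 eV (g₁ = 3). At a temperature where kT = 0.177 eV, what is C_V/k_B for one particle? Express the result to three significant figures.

0.267

Eᵢ/kT = 0, 2.7797.
Z = Σ gᵢe^(−Eᵢ/kT) = 5·e^(−0) + 3·e^(−2.7797) = 5.0000 + 0.18617 = 5.1862.
⟨E⟩ = 0.017661 eV, ⟨E²⟩ = 0.0086894 eV².
C_V/k_B = (⟨E²⟩ − ⟨E⟩²)/(kT)² = (0.0086894 − 0.00031191)/0.031329 = 0.267.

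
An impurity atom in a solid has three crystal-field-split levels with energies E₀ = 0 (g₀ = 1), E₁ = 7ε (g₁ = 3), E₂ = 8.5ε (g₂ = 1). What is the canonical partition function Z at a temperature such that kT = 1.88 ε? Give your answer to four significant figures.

Z = 1.083

Eᵢ/kT = 0, 3.72340, 4.52128.
Z = Σ gᵢe^(−Eᵢ/kT) = 1·e^(−0) + 3·e^(−3.72340) + 1·e^(−4.52128) = 1.00000 + 0.0724551 + 0.0108751 = 1.08333.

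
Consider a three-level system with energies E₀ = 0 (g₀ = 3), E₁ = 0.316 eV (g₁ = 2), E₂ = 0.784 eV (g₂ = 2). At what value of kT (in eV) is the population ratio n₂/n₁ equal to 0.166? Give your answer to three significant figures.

0.261 eV

n₂/n₁ = (g₂/g₁) exp[−(E₂−E₁)/kT] = 0.166.
⇒ (E₂−E₁)/kT = ln((2/2)/0.166) = ln(6.0241) = 1.7958.
kT = 0.468 eV / 1.7958 = 0.261 eV.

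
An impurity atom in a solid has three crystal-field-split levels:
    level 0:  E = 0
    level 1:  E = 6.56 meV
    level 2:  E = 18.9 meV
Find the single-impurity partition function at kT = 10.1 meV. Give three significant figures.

Z = 1.68

Eᵢ/kT = 0, 0.64950, 1.8713.
Z = Σ e^(−Eᵢ/kT) = e^(−0) + e^(−0.64950) + e^(−1.8713) = 1.0000 + 0.52231 + 0.15392 = 1.6762.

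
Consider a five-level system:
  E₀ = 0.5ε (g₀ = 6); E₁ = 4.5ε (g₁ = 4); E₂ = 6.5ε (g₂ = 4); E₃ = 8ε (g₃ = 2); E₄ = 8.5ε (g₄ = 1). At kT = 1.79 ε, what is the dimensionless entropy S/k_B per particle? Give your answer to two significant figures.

Eᵢ/kT = 0.2793, 2.514, 3.631, 4.469, 4.749.
Z = Σ gᵢe^(−Eᵢ/kT) = 6·e^(−0.2793) + 4·e^(−2.514) + 4·e^(−3.631) + 2·e^(−4.469) + 1·e^(−4.749) = 4.538 + 0.3238 + 0.1060 + 0.02292 + 0.008660 = 4.999.
⟨E⟩ = Σ EᵢPᵢ = 0.9346 ε.
S/k_B = ln Z + ⟨E⟩/kT = ln(4.999) + 0.9346/1.79 = 1.609 + 0.5221 = 2.1.

2.1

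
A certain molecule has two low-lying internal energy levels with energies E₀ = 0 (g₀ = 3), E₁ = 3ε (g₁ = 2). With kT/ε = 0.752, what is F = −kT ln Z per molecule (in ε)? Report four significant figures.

-0.8354 ε

Eᵢ/kT = 0, 3.98936.
Z = Σ gᵢe^(−Eᵢ/kT) = 3·e^(−0) + 2·e^(−3.98936) = 3.00000 + 0.0370231 = 3.03702.
F = −kT ln Z = −0.752 × ln(3.03702) = −0.752 × 1.11088 = -0.8354 ε.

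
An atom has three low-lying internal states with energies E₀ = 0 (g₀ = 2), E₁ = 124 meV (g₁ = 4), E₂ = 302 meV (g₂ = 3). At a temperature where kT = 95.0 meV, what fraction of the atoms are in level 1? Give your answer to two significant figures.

0.34

Eᵢ/kT = 0, 1.305, 3.179.
Z = Σ gᵢe^(−Eᵢ/kT) = 2·e^(−0) + 4·e^(−1.305) + 3·e^(−3.179) = 2.000 + 1.085 + 0.1249 = 3.210.
P₁ = g₁ e^(−E₁/kT) / Z = 1.085/3.210 = 0.34.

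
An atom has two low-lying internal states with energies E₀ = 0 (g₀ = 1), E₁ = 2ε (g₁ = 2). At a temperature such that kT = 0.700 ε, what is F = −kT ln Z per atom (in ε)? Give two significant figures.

Eᵢ/kT = 0, 2.857.
Z = Σ gᵢe^(−Eᵢ/kT) = 1·e^(−0) + 2·e^(−2.857) = 1.000 + 0.1149 = 1.115.
F = −kT ln Z = −0.700 × ln(1.115) = −0.700 × 0.1089 = -0.076 ε.

-0.076 ε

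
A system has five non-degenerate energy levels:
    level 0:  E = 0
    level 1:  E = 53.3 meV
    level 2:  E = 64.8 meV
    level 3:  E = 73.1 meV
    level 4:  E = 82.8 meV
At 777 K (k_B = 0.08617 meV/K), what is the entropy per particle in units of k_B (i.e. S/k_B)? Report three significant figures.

1.49

k_BT = 0.08617 × 777 K = 66.954 meV.
Eᵢ/kT = 0, 0.79607, 0.96783, 1.0918, 1.2367.
Z = Σ e^(−Eᵢ/kT) = e^(−0) + e^(−0.79607) + e^(−0.96783) + e^(−1.0918) + e^(−1.2367) = 1.0000 + 0.45110 + 0.37991 + 0.33561 + 0.29034 = 2.4570.
⟨E⟩ = Σ EᵢPᵢ = 39.575 meV.
S/k_B = ln Z + ⟨E⟩/kT = ln(2.4570) + 39.575/66.954 = 0.89894 + 0.59108 = 1.49.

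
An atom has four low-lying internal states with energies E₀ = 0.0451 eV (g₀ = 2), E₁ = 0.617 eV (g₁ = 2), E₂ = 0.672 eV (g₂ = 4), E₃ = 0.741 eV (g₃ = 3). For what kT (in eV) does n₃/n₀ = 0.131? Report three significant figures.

0.285 eV

n₃/n₀ = (g₃/g₀) exp[−(E₃−E₀)/kT] = 0.131.
⇒ (E₃−E₀)/kT = ln((3/2)/0.131) = ln(11.450) = 2.4380.
kT = 0.6959 eV / 2.4380 = 0.285 eV.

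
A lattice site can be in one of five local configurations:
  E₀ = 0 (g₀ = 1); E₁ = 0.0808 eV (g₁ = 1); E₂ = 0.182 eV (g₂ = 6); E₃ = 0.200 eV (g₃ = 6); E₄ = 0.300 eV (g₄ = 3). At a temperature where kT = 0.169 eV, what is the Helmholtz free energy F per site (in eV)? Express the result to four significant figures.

-0.3031 eV

Eᵢ/kT = 0, 0.478107, 1.07692, 1.18343, 1.77515.
Z = Σ gᵢe^(−Eᵢ/kT) = 1·e^(−0) + 1·e^(−0.478107) + 6·e^(−1.07692) + 6·e^(−1.18343) + 3·e^(−1.77515) = 1.00000 + 0.619956 + 2.04386 + 1.83736 + 0.508374 = 6.00955.
F = −kT ln Z = −0.169 × ln(6.00955) = −0.169 × 1.79335 = -0.3031 eV.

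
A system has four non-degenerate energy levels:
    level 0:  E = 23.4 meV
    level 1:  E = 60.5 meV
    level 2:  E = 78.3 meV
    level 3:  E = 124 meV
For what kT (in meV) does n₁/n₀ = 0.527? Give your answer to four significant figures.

n₁/n₀ = exp[−(E₁−E₀)/kT] = 0.527.
⇒ (E₁−E₀)/kT = ln(1/0.527) = ln(1.89753) = 0.640553.
kT = 37.1 meV / 0.640553 = 57.92 meV.

57.92 meV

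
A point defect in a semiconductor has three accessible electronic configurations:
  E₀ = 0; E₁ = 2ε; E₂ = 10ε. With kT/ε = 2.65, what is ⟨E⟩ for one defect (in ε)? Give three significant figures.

0.784 ε

Eᵢ/kT = 0, 0.75472, 3.7736.
Z = Σ e^(−Eᵢ/kT) = e^(−0) + e^(−0.75472) + e^(−3.7736) = 1.0000 + 0.47014 + 0.022969 = 1.4931.
⟨E⟩ = Σ Eᵢ e^(−Eᵢ/kT) / Z = (0·1.0000 + 2·0.47014 + 10·0.022969) / 1.4931 = 0.784 ε.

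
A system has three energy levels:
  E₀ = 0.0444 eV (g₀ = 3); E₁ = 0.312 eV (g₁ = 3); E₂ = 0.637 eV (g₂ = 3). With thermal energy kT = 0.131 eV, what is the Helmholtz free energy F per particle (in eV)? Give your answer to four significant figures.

-0.1167 eV

Eᵢ/kT = 0.338931, 2.38168, 4.86260.
Z = Σ gᵢe^(−Eᵢ/kT) = 3·e^(−0.338931) + 3·e^(−2.38168) + 3·e^(−4.86260) = 2.13759 + 0.277186 + 0.0231911 = 2.43797.
F = −kT ln Z = −0.131 × ln(2.43797) = −0.131 × 0.891166 = -0.1167 eV.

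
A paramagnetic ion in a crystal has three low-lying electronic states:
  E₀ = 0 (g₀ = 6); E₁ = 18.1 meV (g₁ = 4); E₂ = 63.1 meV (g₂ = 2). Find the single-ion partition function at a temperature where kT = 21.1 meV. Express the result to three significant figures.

Eᵢ/kT = 0, 0.85782, 2.9905.
Z = Σ gᵢe^(−Eᵢ/kT) = 6·e^(−0) + 4·e^(−0.85782) + 2·e^(−2.9905) = 6.0000 + 1.6963 + 0.10052 = 7.7968.

Z = 7.80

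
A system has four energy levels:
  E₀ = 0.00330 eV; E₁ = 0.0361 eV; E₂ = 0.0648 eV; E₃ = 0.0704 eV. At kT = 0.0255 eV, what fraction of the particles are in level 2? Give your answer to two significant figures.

Eᵢ/kT = 0.1294, 1.416, 2.541, 2.761.
Z = Σ e^(−Eᵢ/kT) = e^(−0.1294) + e^(−1.416) + e^(−2.541) + e^(−2.761) = 0.8786 + 0.2427 + 0.07879 + 0.06323 = 1.263.
P₂ = e^(−E₂/kT) / Z = 0.07879/1.263 = 0.062.

0.062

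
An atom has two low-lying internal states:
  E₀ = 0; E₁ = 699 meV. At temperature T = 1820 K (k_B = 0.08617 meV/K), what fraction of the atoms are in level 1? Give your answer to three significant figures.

k_BT = 0.08617 × 1820 K = 156.83 meV.
Eᵢ/kT = 0, 4.4571.
Z = Σ e^(−Eᵢ/kT) = e^(−0) + e^(−4.4571) = 1.0000 + 0.011596 = 1.0116.
P₁ = e^(−E₁/kT) / Z = 0.011596/1.0116 = 0.0115.

0.0115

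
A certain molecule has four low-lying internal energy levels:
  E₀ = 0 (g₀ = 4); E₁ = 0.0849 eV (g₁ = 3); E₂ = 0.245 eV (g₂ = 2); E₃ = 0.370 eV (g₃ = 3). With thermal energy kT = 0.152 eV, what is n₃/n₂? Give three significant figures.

0.659

n₃/n₂ = (g₃/g₂) exp[−(E₃−E₂)/kT] = (3/2) × exp(−(0.125 eV)/(0.152 eV)) = (3/2) × exp(-0.82237) = 0.659.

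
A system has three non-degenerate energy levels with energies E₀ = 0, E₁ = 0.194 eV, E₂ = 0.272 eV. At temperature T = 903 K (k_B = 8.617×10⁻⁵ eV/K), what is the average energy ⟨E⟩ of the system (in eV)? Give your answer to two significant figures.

0.022 eV

k_BT = 8.617×10⁻⁵ × 903 K = 0.07781 eV.
Eᵢ/kT = 0, 2.493, 3.496.
Z = Σ e^(−Eᵢ/kT) = e^(−0) + e^(−2.493) + e^(−3.496) = 1.000 + 0.08266 + 0.03032 = 1.113.
⟨E⟩ = Σ Eᵢ e^(−Eᵢ/kT) / Z = (0·1.000 + 0.194·0.08266 + 0.272·0.03032) / 1.113 = 0.022 eV.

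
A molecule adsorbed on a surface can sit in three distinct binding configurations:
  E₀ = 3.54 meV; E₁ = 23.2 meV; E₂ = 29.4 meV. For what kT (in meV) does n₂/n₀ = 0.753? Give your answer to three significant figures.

n₂/n₀ = exp[−(E₂−E₀)/kT] = 0.753.
⇒ (E₂−E₀)/kT = ln(1/0.753) = ln(1.3280) = 0.28367.
kT = 25.86 meV / 0.28367 = 91.2 meV.

91.2 meV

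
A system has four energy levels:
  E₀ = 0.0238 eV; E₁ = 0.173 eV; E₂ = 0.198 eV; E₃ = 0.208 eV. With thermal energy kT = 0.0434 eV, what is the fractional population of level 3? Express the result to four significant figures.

0.01348

Eᵢ/kT = 0.548387, 3.98618, 4.56221, 4.79263.
Z = Σ e^(−Eᵢ/kT) = e^(−0.548387) + e^(−3.98618) + e^(−4.56221) + e^(−4.79263) = 0.577881 + 0.0185705 + 0.0104390 + 0.00829062 = 0.615181.
P₃ = e^(−E₃/kT) / Z = 0.00829062/0.615181 = 0.01348.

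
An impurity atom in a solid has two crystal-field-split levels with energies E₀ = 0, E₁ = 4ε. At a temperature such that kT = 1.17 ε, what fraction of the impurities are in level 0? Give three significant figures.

Eᵢ/kT = 0, 3.4188.
Z = Σ e^(−Eᵢ/kT) = e^(−0) + e^(−3.4188) = 1.0000 + 0.032752 = 1.0328.
P₀ = e^(−E₀/kT) / Z = 1.0000/1.0328 = 0.968.

0.968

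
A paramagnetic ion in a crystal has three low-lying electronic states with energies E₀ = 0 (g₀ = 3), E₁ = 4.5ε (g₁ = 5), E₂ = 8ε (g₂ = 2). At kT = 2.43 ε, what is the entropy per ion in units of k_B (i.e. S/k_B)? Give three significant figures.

1.79

Eᵢ/kT = 0, 1.8519, 3.2922.
Z = Σ gᵢe^(−Eᵢ/kT) = 3·e^(−0) + 5·e^(−1.8519) + 2·e^(−3.2922) = 3.0000 + 0.78469 + 0.074344 = 3.8590.
⟨E⟩ = Σ EᵢPᵢ = 1.0692 ε.
S/k_B = ln Z + ⟨E⟩/kT = ln(3.8590) + 1.0692/2.43 = 1.3504 + 0.44000 = 1.79.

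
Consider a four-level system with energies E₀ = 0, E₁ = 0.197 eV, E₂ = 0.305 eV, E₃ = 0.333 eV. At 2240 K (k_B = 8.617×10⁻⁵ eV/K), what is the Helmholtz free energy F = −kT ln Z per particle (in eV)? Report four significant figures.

k_BT = 8.617×10⁻⁵ × 2240 K = 0.193021 eV.
Eᵢ/kT = 0, 1.02061, 1.58014, 1.72520.
Z = Σ e^(−Eᵢ/kT) = e^(−0) + e^(−1.02061) + e^(−1.58014) + e^(−1.72520) = 1.00000 + 0.360375 + 0.205946 + 0.178137 = 1.74446.
F = −kT ln Z = −0.193021 × ln(1.74446) = −0.193021 × 0.556445 = -0.1074 eV.

-0.1074 eV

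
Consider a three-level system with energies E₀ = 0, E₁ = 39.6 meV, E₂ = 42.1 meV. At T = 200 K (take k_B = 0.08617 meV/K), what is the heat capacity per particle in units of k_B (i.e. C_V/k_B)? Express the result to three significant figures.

k_BT = 0.08617 × 200 K = 17.234 meV.
Eᵢ/kT = 0, 2.2978, 2.4428.
Z = Σ e^(−Eᵢ/kT) = e^(−0) + e^(−2.2978) + e^(−2.4428) = 1.0000 + 0.10048 + 0.086917 = 1.1874.
⟨E⟩ = 6.4327 meV, ⟨E²⟩ = 262.44 meV².
C_V/k_B = (⟨E²⟩ − ⟨E⟩²)/(kT)² = (262.44 − 41.380)/297.01 = 0.744.

0.744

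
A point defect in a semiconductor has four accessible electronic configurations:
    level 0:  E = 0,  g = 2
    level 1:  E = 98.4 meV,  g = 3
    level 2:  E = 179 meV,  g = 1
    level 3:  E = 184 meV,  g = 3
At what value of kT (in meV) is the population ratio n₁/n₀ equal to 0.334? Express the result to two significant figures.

66 meV

n₁/n₀ = (g₁/g₀) exp[−(E₁−E₀)/kT] = 0.334.
⇒ (E₁−E₀)/kT = ln((3/2)/0.334) = ln(4.491) = 1.502.
kT = 98.4 meV / 1.502 = 66 meV.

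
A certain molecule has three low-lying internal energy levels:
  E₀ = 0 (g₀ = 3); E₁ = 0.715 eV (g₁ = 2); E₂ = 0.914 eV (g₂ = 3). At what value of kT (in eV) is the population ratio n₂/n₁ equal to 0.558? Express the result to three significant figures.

n₂/n₁ = (g₂/g₁) exp[−(E₂−E₁)/kT] = 0.558.
⇒ (E₂−E₁)/kT = ln((3/2)/0.558) = ln(2.6882) = 0.98887.
kT = 0.199 eV / 0.98887 = 0.201 eV.

0.201 eV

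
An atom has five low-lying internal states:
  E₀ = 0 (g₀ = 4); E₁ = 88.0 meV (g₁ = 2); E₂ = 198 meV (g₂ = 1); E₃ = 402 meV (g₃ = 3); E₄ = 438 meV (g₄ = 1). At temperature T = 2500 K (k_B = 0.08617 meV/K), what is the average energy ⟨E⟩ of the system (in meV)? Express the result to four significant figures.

k_BT = 0.08617 × 2500 K = 215.425 meV.
Eᵢ/kT = 0, 0.408495, 0.919113, 1.86608, 2.03319.
Z = Σ gᵢe^(−Eᵢ/kT) = 4·e^(−0) + 2·e^(−0.408495) + 1·e^(−0.919113) + 3·e^(−1.86608) + 1·e^(−2.03319) = 4.00000 + 1.32930 + 0.398873 + 0.464187 + 0.130917 = 6.32328.
⟨E⟩ = Σ Eᵢ gᵢe^(−Eᵢ/kT) / Z = (0·4.00000 + 88.0·1.32930 + 198·0.398873 + 402·0.464187 + 438·0.130917) / 6.32328 = 69.57 meV.

69.57 meV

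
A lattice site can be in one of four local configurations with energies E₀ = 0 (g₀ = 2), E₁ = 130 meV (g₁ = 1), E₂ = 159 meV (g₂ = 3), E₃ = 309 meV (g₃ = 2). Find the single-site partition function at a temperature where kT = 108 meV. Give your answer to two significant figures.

Eᵢ/kT = 0, 1.204, 1.472, 2.861.
Z = Σ gᵢe^(−Eᵢ/kT) = 2·e^(−0) + 1·e^(−1.204) + 3·e^(−1.472) + 2·e^(−2.861) = 2.000 + 0.3000 + 0.6884 + 0.1144 = 3.103.

Z = 3.1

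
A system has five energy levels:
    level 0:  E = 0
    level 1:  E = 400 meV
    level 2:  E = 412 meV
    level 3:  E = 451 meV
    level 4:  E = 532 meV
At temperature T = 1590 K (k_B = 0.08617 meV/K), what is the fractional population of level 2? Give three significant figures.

k_BT = 0.08617 × 1590 K = 137.01 meV.
Eᵢ/kT = 0, 2.9195, 3.0071, 3.2917, 3.8829.
Z = Σ e^(−Eᵢ/kT) = e^(−0) + e^(−2.9195) + e^(−3.0071) + e^(−3.2917) + e^(−3.8829) = 1.0000 + 0.053961 + 0.049435 + 0.037191 + 0.020591 = 1.1612.
P₂ = e^(−E₂/kT) / Z = 0.049435/1.1612 = 0.0426.

0.0426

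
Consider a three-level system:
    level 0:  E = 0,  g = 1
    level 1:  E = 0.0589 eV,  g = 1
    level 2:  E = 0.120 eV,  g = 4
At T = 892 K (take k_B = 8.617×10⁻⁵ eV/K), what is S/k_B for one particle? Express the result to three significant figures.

k_BT = 8.617×10⁻⁵ × 892 K = 0.076864 eV.
Eᵢ/kT = 0, 0.76629, 1.5612.
Z = Σ gᵢe^(−Eᵢ/kT) = 1·e^(−0) + 1·e^(−0.76629) + 4·e^(−1.5612) = 1.0000 + 0.46473 + 0.83954 = 2.3043.
⟨E⟩ = Σ EᵢPᵢ = 0.055599 eV.
S/k_B = ln Z + ⟨E⟩/kT = ln(2.3043) + 0.055599/0.076864 = 0.83478 + 0.72334 = 1.56.

1.56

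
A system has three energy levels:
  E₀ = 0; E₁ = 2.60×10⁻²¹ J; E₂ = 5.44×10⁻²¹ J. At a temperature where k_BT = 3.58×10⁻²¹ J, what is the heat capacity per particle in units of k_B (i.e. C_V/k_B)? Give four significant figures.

0.2853

Eᵢ/kT = 0, 0.726257, 1.51955.
Z = Σ e^(−Eᵢ/kT) = e^(−0) + e^(−0.726257) + e^(−1.51955) = 1.00000 + 0.483716 + 0.218810 = 1.70253.
⟨E⟩ = 1.43785, ⟨E²⟩ = 5.72401.
C_V/k_B = (⟨E²⟩ − ⟨E⟩²)/(kT)² = (5.72401 − 2.06741)/12.8164 = 0.2853.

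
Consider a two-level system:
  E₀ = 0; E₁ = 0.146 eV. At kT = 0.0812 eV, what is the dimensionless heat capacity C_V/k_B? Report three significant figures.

Eᵢ/kT = 0, 1.7980.
Z = Σ e^(−Eᵢ/kT) = e^(−0) + e^(−1.7980) = 1.0000 + 0.16563 = 1.1656.
⟨E⟩ = 0.020746 eV, ⟨E²⟩ = 0.0030290 eV².
C_V/k_B = (⟨E²⟩ − ⟨E⟩²)/(kT)² = (0.0030290 − 0.00043040)/0.0065934 = 0.394.

0.394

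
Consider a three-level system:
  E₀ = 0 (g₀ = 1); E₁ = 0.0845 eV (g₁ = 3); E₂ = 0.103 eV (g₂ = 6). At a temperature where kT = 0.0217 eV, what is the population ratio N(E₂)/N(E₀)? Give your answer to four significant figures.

0.05209

n₂/n₀ = (g₂/g₀) exp[−(E₂−E₀)/kT] = (6/1) × exp(−(0.103 eV)/(0.0217 eV)) = (6/1) × exp(-4.74654) = 0.05209.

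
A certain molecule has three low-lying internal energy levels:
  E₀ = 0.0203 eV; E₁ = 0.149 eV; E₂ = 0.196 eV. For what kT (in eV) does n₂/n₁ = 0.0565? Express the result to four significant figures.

0.01636 eV

n₂/n₁ = exp[−(E₂−E₁)/kT] = 0.0565.
⇒ (E₂−E₁)/kT = ln(1/0.0565) = ln(17.6991) = 2.87351.
kT = 0.047 eV / 2.87351 = 0.01636 eV.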